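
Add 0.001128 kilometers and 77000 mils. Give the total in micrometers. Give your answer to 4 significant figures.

3.084e+6 micrometers

0.001128 km = 1.12800e+6 μm and 77000 mil = 1.95580e+6 μm.
1.12800e+6 + 1.95580e+6 ≈ 3.084e+6 μm.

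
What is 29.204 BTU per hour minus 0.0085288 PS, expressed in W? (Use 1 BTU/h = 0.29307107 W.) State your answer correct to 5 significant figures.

29.204 BTU/h = 8.55885 W and 0.0085288 PS = 6.27292 W.
8.55885 − 6.27292 ≈ 2.2859 W.

2.2859 W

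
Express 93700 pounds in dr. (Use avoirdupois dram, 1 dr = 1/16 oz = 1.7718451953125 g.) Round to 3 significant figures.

2.40e+7 dr

1 lb = 256.000 dr.
So 93700 × 256.000 ≈ 2.40e+7 dr.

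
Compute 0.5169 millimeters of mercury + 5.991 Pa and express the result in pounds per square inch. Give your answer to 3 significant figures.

0.5169 mmHg = 0.00999518 psi and 5.991 Pa = 0.000868921 psi.
0.00999518 + 0.000868921 ≈ 0.0109 psi.

0.0109 psi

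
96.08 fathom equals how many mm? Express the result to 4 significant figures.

175700 millimeters

1 fathom = 1828.80 mm.
96.08 × 1828.80 ≈ 175700 mm.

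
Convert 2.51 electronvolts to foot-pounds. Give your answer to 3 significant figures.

1 electronvolt = 1.18170 × 10^-19 foot-pounds.
Then 2.51 × 1.18170 × 10^-19 ≈ 2.97 × 10^-19 ft·lbf.

2.97 × 10^-19 ft·lbf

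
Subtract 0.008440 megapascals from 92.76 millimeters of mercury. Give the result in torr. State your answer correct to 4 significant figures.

92.76 mmHg = 92.7600 torr and 0.008440 MPa = 63.3052 torr.
92.7600 − 63.3052 ≈ 29.45 torr.

29.45 torr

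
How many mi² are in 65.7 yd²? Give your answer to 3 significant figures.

1 yd² = 3.22831e-7 square miles.
Then 65.7 × 3.22831e-7 ≈ 2.12e-5 mi².

2.12e-5 mi²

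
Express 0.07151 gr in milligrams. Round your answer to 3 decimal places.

1 gr = 64.7989 milligrams.
0.07151 × 64.7989 ≈ 4.634 mg.

4.634 mg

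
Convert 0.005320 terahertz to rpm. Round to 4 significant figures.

3.192e+11 revolutions per minute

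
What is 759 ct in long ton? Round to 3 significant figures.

0.000149 long tons

1 carat = 1.96841 × 10^-7 long tons.
759 × 1.96841 × 10^-7 ≈ 0.000149 long ton.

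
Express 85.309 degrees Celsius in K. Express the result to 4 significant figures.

358.5 K

K = °C + 273.15.
Applying the formula gives 358.5 K.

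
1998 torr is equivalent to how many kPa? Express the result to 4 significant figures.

266.4 kilopascals

1 torr = 0.133322 kPa.
Then 1998 × 0.133322 ≈ 266.4 kPa.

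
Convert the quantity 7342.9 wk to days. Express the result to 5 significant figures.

1 wk = 7.00000 d.
Thus 7342.9 × 7.00000 ≈ 51400 d.

51400 days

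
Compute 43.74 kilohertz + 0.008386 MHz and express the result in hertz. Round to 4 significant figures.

43.74 kHz = 43740.0 Hz and 0.008386 MHz = 8386.00 Hz.
43740.0 + 8386.00 ≈ 52130 Hz.

52130 Hz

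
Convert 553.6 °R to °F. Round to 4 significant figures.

°R = °F + 459.67.
Applying the formula gives 93.93 °F.

93.93 degrees Fahrenheit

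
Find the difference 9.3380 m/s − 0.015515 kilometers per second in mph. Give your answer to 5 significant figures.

9.3380 m/s = 20.8885 mph and 0.015515 km/s = 34.7061 mph.
20.8885 − 34.7061 ≈ -13.818 mph.

-13.818 mph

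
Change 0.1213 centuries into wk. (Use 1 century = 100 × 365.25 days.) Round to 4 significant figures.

632.9 weeks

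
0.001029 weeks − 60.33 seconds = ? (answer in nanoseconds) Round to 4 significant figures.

0.001029 wk = 6.22339 × 10^11 ns and 60.33 s = 6.03300 × 10^10 ns.
6.22339 × 10^11 − 6.03300 × 10^10 ≈ 5.620 × 10^11 ns.

5.620 × 10^11 ns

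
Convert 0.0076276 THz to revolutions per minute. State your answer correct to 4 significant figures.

4.577e+11 rpm

1 THz = 6.00000e+13 rpm.
So 0.0076276 × 6.00000e+13 ≈ 4.577e+11 rpm.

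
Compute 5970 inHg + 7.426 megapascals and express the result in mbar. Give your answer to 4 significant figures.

276400 mbar

5970 inHg = 202167 mbar and 7.426 MPa = 74260.0 mbar.
202167 + 74260.0 ≈ 276400 mbar.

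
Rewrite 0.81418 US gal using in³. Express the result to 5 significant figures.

188.08 in³

1 US gallon = 231.000 in³.
Thus 0.81418 × 231.000 ≈ 188.08 in³.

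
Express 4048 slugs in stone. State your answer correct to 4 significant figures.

1 slug = 2.29815 stone.
So 4048 × 2.29815 ≈ 9303 st.

9303 st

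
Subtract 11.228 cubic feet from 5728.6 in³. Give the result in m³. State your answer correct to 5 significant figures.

5728.6 in³ = 0.0938749 m³ and 11.228 ft³ = 0.317942 m³.
0.0938749 − 0.317942 ≈ -0.22407 m³.

-0.22407 cubic meters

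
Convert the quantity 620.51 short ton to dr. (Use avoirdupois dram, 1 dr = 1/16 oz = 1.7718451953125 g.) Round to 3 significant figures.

3.18 × 10^8 dr

1 short ton = 512000 dr.
So 620.51 × 512000 ≈ 3.18 × 10^8 dr.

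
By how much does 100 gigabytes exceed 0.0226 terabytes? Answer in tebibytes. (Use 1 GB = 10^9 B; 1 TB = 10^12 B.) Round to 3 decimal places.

100 GB = 0.0909495 TiB and 0.0226 TB = 0.0205546 TiB.
0.0909495 − 0.0205546 ≈ 0.070 TiB.

0.070 TiB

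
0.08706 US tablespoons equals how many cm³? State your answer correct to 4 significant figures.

1 US tablespoon = 14.7868 cubic centimeters.
Thus 0.08706 × 14.7868 ≈ 1.287 cm³.

1.287 cm³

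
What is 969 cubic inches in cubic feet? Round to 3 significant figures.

1 in³ = 0.000578704 cubic feet.
969 × 0.000578704 ≈ 0.561 ft³.

0.561 ft³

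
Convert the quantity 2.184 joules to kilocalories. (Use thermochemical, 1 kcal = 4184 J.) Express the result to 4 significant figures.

0.0005220 kilocalories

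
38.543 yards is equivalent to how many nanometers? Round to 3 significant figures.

3.52e+10 nm

1 yd = 9.14400e+8 nanometers.
Thus 38.543 × 9.14400e+8 ≈ 3.52e+10 nm.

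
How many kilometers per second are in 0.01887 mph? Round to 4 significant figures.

8.436e-6 km/s

1 mph = 0.000447040 km/s.
0.01887 × 0.000447040 ≈ 8.436e-6 km/s.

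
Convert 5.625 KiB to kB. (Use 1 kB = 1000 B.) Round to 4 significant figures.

5.760 kB

1 KiB = 1.02400 kB.
So 5.625 × 1.02400 ≈ 5.760 kB.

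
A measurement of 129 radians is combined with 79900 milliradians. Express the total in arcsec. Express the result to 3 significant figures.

129 rad = 2.66082e+7 arcsec and 79900 mrad = 1.64806e+7 arcsec.
2.66082e+7 + 1.64806e+7 ≈ 4.31e+7 arcsec.

4.31e+7 arcseconds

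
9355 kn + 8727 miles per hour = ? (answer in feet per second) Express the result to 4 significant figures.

28590 ft/s

9355 kn = 15789.5 ft/s and 8727 mph = 12799.6 ft/s.
15789.5 + 12799.6 ≈ 28590 ft/s.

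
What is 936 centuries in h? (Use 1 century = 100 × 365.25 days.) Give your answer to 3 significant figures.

8.20e+8 h

1 century = 876600 h.
936 × 876600 ≈ 8.20e+8 h.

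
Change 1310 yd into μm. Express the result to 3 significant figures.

1 yard = 914400 μm.
Then 1310 × 914400 ≈ 1.20e+9 μm.

1.20e+9 micrometers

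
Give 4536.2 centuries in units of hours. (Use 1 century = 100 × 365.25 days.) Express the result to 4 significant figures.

1 century = 876600 h.
Thus 4536.2 × 876600 ≈ 3.976e+9 h.

3.976e+9 h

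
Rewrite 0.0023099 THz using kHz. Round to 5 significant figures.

2.3099e+6 kHz

1 THz = 1.00000e+9 kilohertz.
Then 0.0023099 × 1.00000e+9 ≈ 2.3099e+6 kHz.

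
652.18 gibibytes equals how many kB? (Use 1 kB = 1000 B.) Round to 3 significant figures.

7.00 × 10^8 kilobytes

1 gibibyte = 1.07374 × 10^6 kB.
Then 652.18 × 1.07374 × 10^6 ≈ 7.00 × 10^8 kB.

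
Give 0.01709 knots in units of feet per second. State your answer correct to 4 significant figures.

0.02884 ft/s

1 knot = 1.68781 ft/s.
0.01709 × 1.68781 ≈ 0.02884 ft/s.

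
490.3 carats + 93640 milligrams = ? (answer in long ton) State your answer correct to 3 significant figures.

0.000189 long ton

490.3 ct = 9.65113e-5 long ton and 93640 mg = 9.21611e-5 long ton.
9.65113e-5 + 9.21611e-5 ≈ 0.000189 long ton.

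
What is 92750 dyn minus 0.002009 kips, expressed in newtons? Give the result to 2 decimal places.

92750 dyn = 0.927500 N and 0.002009 kip = 8.93648 N.
0.927500 − 8.93648 ≈ -8.01 N.

-8.01 newtons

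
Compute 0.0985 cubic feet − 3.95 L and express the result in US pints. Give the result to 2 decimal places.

0.0985 ft³ = 5.89465 US pt and 3.95 L = 8.34784 US pt.
5.89465 − 8.34784 ≈ -2.45 US pt.

-2.45 US pt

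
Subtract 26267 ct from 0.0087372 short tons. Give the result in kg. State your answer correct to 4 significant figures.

0.0087372 short ton = 7.92625 kg and 26267 ct = 5.25340 kg.
7.92625 − 5.25340 ≈ 2.673 kg.

2.673 kg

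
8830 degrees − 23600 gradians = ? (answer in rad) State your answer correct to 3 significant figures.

8830 ° = 154.113 rad and 23600 grad = 370.708 rad.
154.113 − 370.708 ≈ -217 rad.

-217 rad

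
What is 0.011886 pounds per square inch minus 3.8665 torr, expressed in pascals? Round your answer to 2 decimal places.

0.011886 psi = 81.9511 Pa and 3.8665 torr = 515.491 Pa.
81.9511 − 515.491 ≈ -433.54 Pa.

-433.54 pascals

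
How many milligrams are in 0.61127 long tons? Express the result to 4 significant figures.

6.211 × 10^8 mg

1 long ton = 1.01605 × 10^9 mg.
0.61127 × 1.01605 × 10^9 ≈ 6.211 × 10^8 mg.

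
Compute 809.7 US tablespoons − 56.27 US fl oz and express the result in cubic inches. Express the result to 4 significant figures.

629.1 cubic inches

809.7 US tbsp = 730.628 in³ and 56.27 US fl oz = 101.550 in³.
730.628 − 101.550 ≈ 629.1 in³.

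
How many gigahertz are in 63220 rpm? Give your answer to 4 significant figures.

1 rpm = 1.66667 × 10^-11 GHz.
So 63220 × 1.66667 × 10^-11 ≈ 1.054 × 10^-6 GHz.

1.054 × 10^-6 GHz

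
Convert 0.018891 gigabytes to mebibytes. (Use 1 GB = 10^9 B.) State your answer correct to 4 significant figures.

1 GB = 953.674 MiB.
Then 0.018891 × 953.674 ≈ 18.02 MiB.

18.02 mebibytes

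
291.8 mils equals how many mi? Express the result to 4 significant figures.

4.605e-6 mi

1 mil = 1.57828e-8 miles.
Thus 291.8 × 1.57828e-8 ≈ 4.605e-6 mi.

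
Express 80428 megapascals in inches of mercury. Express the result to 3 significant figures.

2.38e+7 inches of mercury

1 megapascal = 295.300 inches of mercury.
So 80428 × 295.300 ≈ 2.38e+7 inHg.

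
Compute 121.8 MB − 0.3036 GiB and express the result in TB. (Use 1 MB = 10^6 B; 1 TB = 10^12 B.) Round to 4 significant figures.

121.8 MB = 0.000121800 TB and 0.3036 GiB = 0.000325988 TB.
0.000121800 − 0.000325988 ≈ -0.0002042 TB.

-0.0002042 terabytes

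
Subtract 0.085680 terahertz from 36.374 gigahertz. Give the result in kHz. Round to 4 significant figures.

-4.931 × 10^7 kilohertz

36.374 GHz = 3.63740 × 10^7 kHz and 0.085680 THz = 8.56800 × 10^7 kHz.
3.63740 × 10^7 − 8.56800 × 10^7 ≈ -4.931 × 10^7 kHz.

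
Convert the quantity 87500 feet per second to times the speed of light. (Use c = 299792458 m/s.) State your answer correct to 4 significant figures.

8.896e-5 c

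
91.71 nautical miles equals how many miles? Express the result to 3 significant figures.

1 nautical mile = 1.15078 miles.
91.71 × 1.15078 ≈ 106 mi.

106 mi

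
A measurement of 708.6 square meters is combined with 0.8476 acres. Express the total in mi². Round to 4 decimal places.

708.6 m² = 0.0002735920 mi² and 0.8476 acre = 0.001324375 mi².
0.0002735920 + 0.001324375 ≈ 0.0016 mi².

0.0016 mi²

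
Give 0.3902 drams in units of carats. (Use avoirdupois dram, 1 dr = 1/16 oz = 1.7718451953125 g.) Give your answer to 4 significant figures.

3.457 ct

1 dr = 8.85923 carats.
0.3902 × 8.85923 ≈ 3.457 ct.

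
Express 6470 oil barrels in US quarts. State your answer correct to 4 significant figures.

1 bbl = 168.000 US qt.
Then 6470 × 168.000 ≈ 1.087e+6 US qt.

1.087e+6 US qt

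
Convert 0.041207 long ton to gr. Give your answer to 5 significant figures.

646130 grains

1 long ton = 1.56800 × 10^7 grains.
0.041207 × 1.56800 × 10^7 ≈ 646130 gr.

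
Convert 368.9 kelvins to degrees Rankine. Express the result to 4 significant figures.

°R = K × 9/5.
Applying the formula gives 664.0 °R.

664.0 °R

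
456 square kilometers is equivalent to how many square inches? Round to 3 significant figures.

7.07e+11 in²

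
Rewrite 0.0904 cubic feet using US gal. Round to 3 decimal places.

1 ft³ = 7.48052 US gallons.
So 0.0904 × 7.48052 ≈ 0.676 US gal.

0.676 US gallons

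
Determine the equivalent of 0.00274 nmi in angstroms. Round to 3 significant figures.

5.07 × 10^10 Å

1 nmi = 1.85200 × 10^13 Å.
0.00274 × 1.85200 × 10^13 ≈ 5.07 × 10^10 Å.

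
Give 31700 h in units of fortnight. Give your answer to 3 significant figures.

94.3 fortnight

1 h = 0.00297619 fortnight.
Thus 31700 × 0.00297619 ≈ 94.3 fortnight.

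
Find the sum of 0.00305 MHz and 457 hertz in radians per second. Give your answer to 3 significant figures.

0.00305 MHz = 19163.7 rad/s and 457 Hz = 2871.42 rad/s.
19163.7 + 2871.42 ≈ 22000 rad/s.

22000 radians per second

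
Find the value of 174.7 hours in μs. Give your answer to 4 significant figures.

6.289e+11 μs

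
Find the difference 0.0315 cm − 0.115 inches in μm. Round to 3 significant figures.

-2610 μm

0.0315 cm = 315.000 μm and 0.115 in = 2921.00 μm.
315.000 − 2921.00 ≈ -2610 μm.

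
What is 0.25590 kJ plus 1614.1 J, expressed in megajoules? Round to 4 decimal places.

0.0019 MJ

0.25590 kJ = 0.000255900 MJ and 1614.1 J = 0.00161410 MJ.
0.000255900 + 0.00161410 ≈ 0.0019 MJ.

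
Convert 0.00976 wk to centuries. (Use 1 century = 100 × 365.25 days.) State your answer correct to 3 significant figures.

1.87e-6 centuries

1 wk = 0.000191650 centuries.
0.00976 × 0.000191650 ≈ 1.87e-6 century.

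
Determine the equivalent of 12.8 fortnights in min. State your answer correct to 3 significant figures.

258000 min

1 fortnight = 20160.0 min.
Thus 12.8 × 20160.0 ≈ 258000 min.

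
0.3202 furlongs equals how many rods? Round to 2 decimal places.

12.81 rod

1 furlong = 40.0000 rod.
So 0.3202 × 40.0000 ≈ 12.81 rod.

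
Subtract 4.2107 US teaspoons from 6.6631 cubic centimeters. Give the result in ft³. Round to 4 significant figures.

-0.0004976 cubic feet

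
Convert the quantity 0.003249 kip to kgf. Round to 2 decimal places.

1 kip = 453.592 kilograms-force.
Then 0.003249 × 453.592 ≈ 1.47 kgf.

1.47 kilograms-force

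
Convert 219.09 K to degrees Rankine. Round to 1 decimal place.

°R = K × 9/5.
Applying the formula gives 394.4 °R.

394.4 °R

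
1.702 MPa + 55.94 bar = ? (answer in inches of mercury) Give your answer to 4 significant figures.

1.702 MPa = 502.600 inHg and 55.94 bar = 1651.91 inHg.
502.600 + 1651.91 ≈ 2155 inHg.

2155 inHg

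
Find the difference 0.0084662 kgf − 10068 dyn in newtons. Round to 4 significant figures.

-0.01765 N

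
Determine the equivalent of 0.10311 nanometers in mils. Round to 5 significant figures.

4.0594e-6 mil

1 nm = 3.937008e-5 mil.
Then 0.10311 × 3.937008e-5 ≈ 4.0594e-6 mil.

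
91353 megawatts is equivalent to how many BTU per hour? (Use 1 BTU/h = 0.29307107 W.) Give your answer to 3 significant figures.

3.12e+11 BTU/h

1 megawatt = 3.41214e+6 BTU/h.
Then 91353 × 3.41214e+6 ≈ 3.12e+11 BTU/h.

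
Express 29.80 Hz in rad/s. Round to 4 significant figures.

1 Hz = 6.28319 rad/s.
Then 29.80 × 6.28319 ≈ 187.2 rad/s.

187.2 rad/s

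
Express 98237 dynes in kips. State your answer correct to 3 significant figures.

0.000221 kip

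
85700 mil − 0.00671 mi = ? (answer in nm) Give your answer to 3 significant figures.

-8.62 × 10^9 nanometers

85700 mil = 2.17678 × 10^9 nm and 0.00671 mi = 1.07987 × 10^10 nm.
2.17678 × 10^9 − 1.07987 × 10^10 ≈ -8.62 × 10^9 nm.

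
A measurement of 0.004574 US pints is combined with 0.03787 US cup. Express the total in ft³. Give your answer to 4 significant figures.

0.0003928 ft³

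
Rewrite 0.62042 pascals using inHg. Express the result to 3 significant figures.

1 pascal = 0.000295300 inHg.
Then 0.62042 × 0.000295300 ≈ 0.000183 inHg.

0.000183 inches of mercury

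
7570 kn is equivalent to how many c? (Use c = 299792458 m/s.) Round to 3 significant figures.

1.30e-5 c

1 kn = 1.71600e-9 c.
Thus 7570 × 1.71600e-9 ≈ 1.30e-5 c.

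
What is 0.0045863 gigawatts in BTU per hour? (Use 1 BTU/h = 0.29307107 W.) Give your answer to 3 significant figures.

1 GW = 3.41214 × 10^9 BTU per hour.
Then 0.0045863 × 3.41214 × 10^9 ≈ 1.56 × 10^7 BTU/h.

1.56 × 10^7 BTU per hour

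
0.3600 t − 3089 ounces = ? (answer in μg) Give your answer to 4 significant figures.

2.724e+11 micrograms

0.3600 t = 3.60000e+11 μg and 3089 oz = 8.75717e+10 μg.
3.60000e+11 − 8.75717e+10 ≈ 2.724e+11 μg.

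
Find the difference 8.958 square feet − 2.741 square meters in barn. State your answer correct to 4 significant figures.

-1.909e+28 barns

8.958 ft² = 8.32225e+27 barn and 2.741 m² = 2.74100e+28 barn.
8.32225e+27 − 2.74100e+28 ≈ -1.909e+28 barn.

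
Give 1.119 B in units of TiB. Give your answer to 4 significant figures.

1.018e-12 tebibytes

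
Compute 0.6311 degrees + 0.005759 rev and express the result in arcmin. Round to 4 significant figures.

0.6311 ° = 37.8660 arcmin and 0.005759 rev = 124.394 arcmin.
37.8660 + 124.394 ≈ 162.3 arcmin.

162.3 arcmin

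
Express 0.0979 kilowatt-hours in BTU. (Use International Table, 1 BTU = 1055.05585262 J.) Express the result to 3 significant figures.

1 kilowatt-hour = 3412.14 British thermal units.
0.0979 × 3412.14 ≈ 334 BTU.

334 BTU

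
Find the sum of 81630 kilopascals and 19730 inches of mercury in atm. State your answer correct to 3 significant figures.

1470 atm

81630 kPa = 805.625 atm and 19730 inHg = 659.397 atm.
805.625 + 659.397 ≈ 1470 atm.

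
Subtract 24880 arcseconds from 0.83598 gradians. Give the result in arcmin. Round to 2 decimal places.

-369.52 arcmin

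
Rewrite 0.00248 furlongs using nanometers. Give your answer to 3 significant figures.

4.99 × 10^8 nm

1 furlong = 2.01168 × 10^11 nm.
Then 0.00248 × 2.01168 × 10^11 ≈ 4.99 × 10^8 nm.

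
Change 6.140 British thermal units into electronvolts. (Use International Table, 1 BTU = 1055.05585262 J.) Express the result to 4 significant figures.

4.043e+22 eV

1 BTU = 6.58514e+21 electronvolts.
Thus 6.140 × 6.58514e+21 ≈ 4.043e+22 eV.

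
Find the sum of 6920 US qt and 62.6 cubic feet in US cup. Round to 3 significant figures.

35200 US cups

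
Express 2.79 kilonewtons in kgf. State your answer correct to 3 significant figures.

285 kgf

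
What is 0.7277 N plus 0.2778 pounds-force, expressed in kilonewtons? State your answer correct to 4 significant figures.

0.7277 N = 0.000727700 kN and 0.2778 lbf = 0.00123572 kN.
0.000727700 + 0.00123572 ≈ 0.001963 kN.

0.001963 kN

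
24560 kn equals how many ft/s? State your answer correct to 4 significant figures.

41450 feet per second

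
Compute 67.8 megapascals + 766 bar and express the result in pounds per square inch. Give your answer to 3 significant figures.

67.8 MPa = 9833.56 psi and 766 bar = 11109.9 psi.
9833.56 + 11109.9 ≈ 20900 psi.

20900 psi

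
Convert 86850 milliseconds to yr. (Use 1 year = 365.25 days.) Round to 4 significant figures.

2.752 × 10^-6 yr

1 ms = 3.16881 × 10^-11 years.
Thus 86850 × 3.16881 × 10^-11 ≈ 2.752 × 10^-6 yr.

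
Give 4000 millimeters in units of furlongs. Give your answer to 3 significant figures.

1 mm = 4.97097 × 10^-6 furlong.
4000 × 4.97097 × 10^-6 ≈ 0.0199 furlong.

0.0199 furlongs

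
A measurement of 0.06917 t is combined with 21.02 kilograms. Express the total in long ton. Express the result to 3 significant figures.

0.06917 t = 0.0680776 long ton and 21.02 kg = 0.0206880 long ton.
0.0680776 + 0.0206880 ≈ 0.0888 long ton.

0.0888 long tons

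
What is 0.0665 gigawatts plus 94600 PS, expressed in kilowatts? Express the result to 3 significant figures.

136000 kW

0.0665 GW = 66500.0 kW and 94600 PS = 69578.2 kW.
66500.0 + 69578.2 ≈ 136000 kW.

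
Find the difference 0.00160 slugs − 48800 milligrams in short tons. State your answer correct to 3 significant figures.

0.00160 slug = 2.57392e-5 short ton and 48800 mg = 5.37928e-5 short ton.
2.57392e-5 − 5.37928e-5 ≈ -2.81e-5 short ton.

-2.81e-5 short tons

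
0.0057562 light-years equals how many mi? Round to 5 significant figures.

3.3839 × 10^10 miles

1 light-year = 5.87863 × 10^12 mi.
Then 0.0057562 × 5.87863 × 10^12 ≈ 3.3839 × 10^10 mi.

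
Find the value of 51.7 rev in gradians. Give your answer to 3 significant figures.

1 revolution = 400.000 gradians.
Thus 51.7 × 400.000 ≈ 20700 grad.

20700 gradians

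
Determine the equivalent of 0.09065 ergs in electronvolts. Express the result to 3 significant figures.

5.66 × 10^10 eV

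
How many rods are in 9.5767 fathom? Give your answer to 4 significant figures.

1 fathom = 0.363636 rods.
9.5767 × 0.363636 ≈ 3.482 rod.

3.482 rod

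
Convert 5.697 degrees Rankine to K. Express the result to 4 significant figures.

°R = K × 9/5.
Applying the formula gives 3.165 K.

3.165 kelvins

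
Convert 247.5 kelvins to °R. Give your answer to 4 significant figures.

°R = K × 9/5.
Applying the formula gives 445.5 °R.

445.5 °R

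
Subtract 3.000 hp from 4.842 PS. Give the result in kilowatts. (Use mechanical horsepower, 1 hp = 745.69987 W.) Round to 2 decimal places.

1.32 kW

4.842 PS = 3.56128 kW and 3.000 hp = 2.23710 kW.
3.56128 − 2.23710 ≈ 1.32 kW.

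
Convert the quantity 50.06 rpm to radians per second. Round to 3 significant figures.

1 rpm = 0.104720 rad/s.
Thus 50.06 × 0.104720 ≈ 5.24 rad/s.

5.24 rad/s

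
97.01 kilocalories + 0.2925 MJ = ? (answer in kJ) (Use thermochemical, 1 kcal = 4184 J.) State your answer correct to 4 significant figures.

698.4 kilojoules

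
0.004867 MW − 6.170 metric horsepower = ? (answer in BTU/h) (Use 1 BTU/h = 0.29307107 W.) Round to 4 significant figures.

0.004867 MW = 16606.893 BTU/h and 6.170 PS = 15484.392 BTU/h.
16606.893 − 15484.392 ≈ 1123 BTU/h.

1123 BTU/h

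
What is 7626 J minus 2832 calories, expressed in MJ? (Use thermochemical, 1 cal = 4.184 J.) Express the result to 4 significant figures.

7626 J = 0.00762600 MJ and 2832 cal = 0.0118491 MJ.
0.00762600 − 0.0118491 ≈ -0.004223 MJ.

-0.004223 megajoules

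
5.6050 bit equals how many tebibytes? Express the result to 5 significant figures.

1 bit = 1.136868 × 10^-13 tebibytes.
So 5.6050 × 1.136868 × 10^-13 ≈ 6.3721 × 10^-13 TiB.

6.3721 × 10^-13 tebibytes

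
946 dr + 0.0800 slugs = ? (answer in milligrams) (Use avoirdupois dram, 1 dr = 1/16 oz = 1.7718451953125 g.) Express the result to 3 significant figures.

2.84 × 10^6 mg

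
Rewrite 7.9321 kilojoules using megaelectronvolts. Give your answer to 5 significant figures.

1 kJ = 6.24151e+15 MeV.
Thus 7.9321 × 6.24151e+15 ≈ 4.9508e+16 MeV.

4.9508e+16 megaelectronvolts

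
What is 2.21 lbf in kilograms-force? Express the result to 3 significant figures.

1.00 kgf

1 lbf = 0.453592 kilograms-force.
Then 2.21 × 0.453592 ≈ 1.00 kgf.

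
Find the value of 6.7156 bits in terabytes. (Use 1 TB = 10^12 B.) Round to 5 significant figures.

8.3945e-13 terabytes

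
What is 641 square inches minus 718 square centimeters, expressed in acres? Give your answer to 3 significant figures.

8.44 × 10^-5 acre

641 in² = 0.000102190 acre and 718 cm² = 1.77422 × 10^-5 acre.
0.000102190 − 1.77422 × 10^-5 ≈ 8.44 × 10^-5 acre.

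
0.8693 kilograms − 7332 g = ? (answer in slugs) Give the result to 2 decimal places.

-0.44 slug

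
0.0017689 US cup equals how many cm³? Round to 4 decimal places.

1 US cup = 236.588 cm³.
Then 0.0017689 × 236.588 ≈ 0.4185 cm³.

0.4185 cubic centimeters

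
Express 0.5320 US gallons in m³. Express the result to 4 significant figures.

1 US gallon = 0.00378541 m³.
0.5320 × 0.00378541 ≈ 0.002014 m³.

0.002014 m³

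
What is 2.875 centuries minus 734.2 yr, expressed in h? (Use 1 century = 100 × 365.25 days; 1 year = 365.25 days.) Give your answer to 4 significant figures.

-3.916e+6 h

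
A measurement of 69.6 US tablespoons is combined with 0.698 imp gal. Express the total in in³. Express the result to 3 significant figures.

69.6 US tbsp = 62.8031 in³ and 0.698 imp gal = 193.639 in³.
62.8031 + 193.639 ≈ 256 in³.

256 cubic inches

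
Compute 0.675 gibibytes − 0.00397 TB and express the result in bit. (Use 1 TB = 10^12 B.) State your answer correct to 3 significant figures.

-2.60 × 10^10 bits

0.675 GiB = 5.79821 × 10^9 bit and 0.00397 TB = 3.17600 × 10^10 bit.
5.79821 × 10^9 − 3.17600 × 10^10 ≈ -2.60 × 10^10 bit.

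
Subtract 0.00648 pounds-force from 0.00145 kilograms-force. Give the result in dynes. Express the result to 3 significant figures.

-1460 dynes

0.00145 kgf = 1421.96 dyn and 0.00648 lbf = 2882.45 dyn.
1421.96 − 2882.45 ≈ -1460 dyn.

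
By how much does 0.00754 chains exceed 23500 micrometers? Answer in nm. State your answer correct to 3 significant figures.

1.28 × 10^8 nm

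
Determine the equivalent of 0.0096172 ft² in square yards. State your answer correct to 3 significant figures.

0.00107 yd²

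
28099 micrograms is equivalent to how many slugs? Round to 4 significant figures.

1 microgram = 6.85218 × 10^-11 slugs.
So 28099 × 6.85218 × 10^-11 ≈ 1.925 × 10^-6 slug.

1.925 × 10^-6 slug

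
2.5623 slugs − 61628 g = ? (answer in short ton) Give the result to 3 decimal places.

-0.027 short ton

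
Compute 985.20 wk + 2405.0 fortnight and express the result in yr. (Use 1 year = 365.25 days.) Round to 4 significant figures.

111.1 yr

985.20 wk = 18.8813 yr and 2405.0 fortnight = 92.1834 yr.
18.8813 + 92.1834 ≈ 111.1 yr.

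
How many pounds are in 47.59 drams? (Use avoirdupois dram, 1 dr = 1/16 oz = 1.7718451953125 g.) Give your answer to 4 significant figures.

1 dram = 0.00390625 lb.
Thus 47.59 × 0.00390625 ≈ 0.1859 lb.

0.1859 lb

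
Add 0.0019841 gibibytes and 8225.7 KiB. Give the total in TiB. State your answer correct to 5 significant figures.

0.0019841 GiB = 1.93760 × 10^-6 TiB and 8225.7 KiB = 7.66078 × 10^-6 TiB.
1.93760 × 10^-6 + 7.66078 × 10^-6 ≈ 9.5984 × 10^-6 TiB.

9.5984 × 10^-6 TiB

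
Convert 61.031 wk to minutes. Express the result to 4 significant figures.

615200 minutes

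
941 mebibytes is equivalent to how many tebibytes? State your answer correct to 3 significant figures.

1 mebibyte = 9.53674e-7 TiB.
Then 941 × 9.53674e-7 ≈ 0.000897 TiB.

0.000897 tebibytes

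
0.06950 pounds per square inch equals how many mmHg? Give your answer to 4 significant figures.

1 pound per square inch = 51.7149 millimeters of mercury.
Thus 0.06950 × 51.7149 ≈ 3.594 mmHg.

3.594 mmHg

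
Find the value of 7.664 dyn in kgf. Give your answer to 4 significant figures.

7.815 × 10^-6 kilograms-force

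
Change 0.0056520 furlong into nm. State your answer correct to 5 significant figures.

1 furlong = 2.01168e+11 nm.
0.0056520 × 2.01168e+11 ≈ 1.1370e+9 nm.

1.1370e+9 nanometers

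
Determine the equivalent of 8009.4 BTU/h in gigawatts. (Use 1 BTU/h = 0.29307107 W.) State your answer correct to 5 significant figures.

1 BTU per hour = 2.93071 × 10^-10 GW.
8009.4 × 2.93071 × 10^-10 ≈ 2.3473 × 10^-6 GW.

2.3473 × 10^-6 gigawatts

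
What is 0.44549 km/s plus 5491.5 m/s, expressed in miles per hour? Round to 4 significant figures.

13280 miles per hour

0.44549 km/s = 996.533 mph and 5491.5 m/s = 12284.1 mph.
996.533 + 12284.1 ≈ 13280 mph.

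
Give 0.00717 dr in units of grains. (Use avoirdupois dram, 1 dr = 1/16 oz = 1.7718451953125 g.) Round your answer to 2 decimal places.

0.20 gr

1 dram = 27.34375 gr.
So 0.00717 × 27.34375 ≈ 0.20 gr.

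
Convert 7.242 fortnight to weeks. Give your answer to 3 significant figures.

1 fortnight = 2.00000 wk.
Then 7.242 × 2.00000 ≈ 14.5 wk.

14.5 wk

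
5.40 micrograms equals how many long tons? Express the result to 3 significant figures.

1 microgram = 9.84207e-13 long ton.
Thus 5.40 × 9.84207e-13 ≈ 5.31e-12 long ton.

5.31e-12 long tons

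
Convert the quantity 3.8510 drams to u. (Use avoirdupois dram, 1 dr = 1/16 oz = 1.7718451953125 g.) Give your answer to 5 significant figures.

1 dram = 1.06703e+24 atomic mass units.
3.8510 × 1.06703e+24 ≈ 4.1091e+24 u.

4.1091e+24 u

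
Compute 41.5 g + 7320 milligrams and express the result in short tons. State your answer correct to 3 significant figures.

41.5 g = 4.57459e-5 short ton and 7320 mg = 8.06892e-6 short ton.
4.57459e-5 + 8.06892e-6 ≈ 5.38e-5 short ton.

5.38e-5 short ton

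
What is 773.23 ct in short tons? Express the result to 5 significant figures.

0.00017047 short tons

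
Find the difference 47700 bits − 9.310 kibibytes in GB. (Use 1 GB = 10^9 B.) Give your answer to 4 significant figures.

-3.571 × 10^-6 gigabytes

47700 bit = 5.96250 × 10^-6 GB and 9.310 KiB = 9.53344 × 10^-6 GB.
5.96250 × 10^-6 − 9.53344 × 10^-6 ≈ -3.571 × 10^-6 GB.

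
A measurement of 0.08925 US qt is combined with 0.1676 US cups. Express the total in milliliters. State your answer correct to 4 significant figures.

124.1 milliliters

0.08925 US qt = 84.4620 mL and 0.1676 US cup = 39.6522 mL.
84.4620 + 39.6522 ≈ 124.1 mL.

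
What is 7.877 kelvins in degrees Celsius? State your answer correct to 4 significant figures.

-265.3 °C

K = °C + 273.15.
Applying the formula gives -265.3 °C.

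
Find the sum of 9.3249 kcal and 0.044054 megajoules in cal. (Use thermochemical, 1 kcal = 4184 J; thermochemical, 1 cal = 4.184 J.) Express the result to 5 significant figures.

19854 cal

9.3249 kcal = 9324.90 cal and 0.044054 MJ = 10529.2 cal.
9324.90 + 10529.2 ≈ 19854 cal.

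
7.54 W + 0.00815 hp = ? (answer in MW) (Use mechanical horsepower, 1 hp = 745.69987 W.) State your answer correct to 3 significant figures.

1.36 × 10^-5 megawatts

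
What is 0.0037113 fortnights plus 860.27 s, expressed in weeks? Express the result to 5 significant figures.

0.0088450 wk

0.0037113 fortnight = 0.00742260 wk and 860.27 s = 0.00142240 wk.
0.00742260 + 0.00142240 ≈ 0.0088450 wk.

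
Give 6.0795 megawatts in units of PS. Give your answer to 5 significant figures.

1 megawatt = 1359.62 metric horsepower.
Then 6.0795 × 1359.62 ≈ 8265.8 PS.

8265.8 PS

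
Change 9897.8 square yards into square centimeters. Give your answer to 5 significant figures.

8.2758e+7 square centimeters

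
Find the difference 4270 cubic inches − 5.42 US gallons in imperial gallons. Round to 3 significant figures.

4270 in³ = 15.3919 imp gal and 5.42 US gal = 4.51309 imp gal.
15.3919 − 4.51309 ≈ 10.9 imp gal.

10.9 imperial gallons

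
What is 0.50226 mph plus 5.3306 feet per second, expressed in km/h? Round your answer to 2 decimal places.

6.66 km/h

0.50226 mph = 0.808309 km/h and 5.3306 ft/s = 5.84916 km/h.
0.808309 + 5.84916 ≈ 6.66 km/h.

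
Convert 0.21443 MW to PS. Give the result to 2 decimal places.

291.54 metric horsepower

1 megawatt = 1359.62 PS.
0.21443 × 1359.62 ≈ 291.54 PS.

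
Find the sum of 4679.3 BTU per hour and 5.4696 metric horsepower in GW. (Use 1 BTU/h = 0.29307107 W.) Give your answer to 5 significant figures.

5.3943 × 10^-6 GW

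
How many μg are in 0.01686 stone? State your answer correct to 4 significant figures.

1.071e+8 micrograms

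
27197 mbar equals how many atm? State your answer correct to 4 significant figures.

1 mbar = 0.000986923 atmospheres.
Thus 27197 × 0.000986923 ≈ 26.84 atm.

26.84 atm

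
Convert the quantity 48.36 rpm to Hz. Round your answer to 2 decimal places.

0.81 Hz

1 revolution per minute = 0.0166667 Hz.
Thus 48.36 × 0.0166667 ≈ 0.81 Hz.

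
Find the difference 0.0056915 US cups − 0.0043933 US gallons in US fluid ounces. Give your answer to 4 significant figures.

-0.5168 US fluid ounces

0.0056915 US cup = 0.0455320 US fl oz and 0.0043933 US gal = 0.562342 US fl oz.
0.0455320 − 0.562342 ≈ -0.5168 US fl oz.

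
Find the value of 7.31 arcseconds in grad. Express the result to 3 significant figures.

0.00226 gradians

1 arcsec = 0.000308642 grad.
Thus 7.31 × 0.000308642 ≈ 0.00226 grad.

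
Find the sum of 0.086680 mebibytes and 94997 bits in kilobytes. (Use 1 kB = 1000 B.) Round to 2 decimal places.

102.77 kB

0.086680 MiB = 90.8906 kB and 94997 bit = 11.8746 kB.
90.8906 + 11.8746 ≈ 102.77 kB.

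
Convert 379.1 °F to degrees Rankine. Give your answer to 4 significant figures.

838.8 degrees Rankine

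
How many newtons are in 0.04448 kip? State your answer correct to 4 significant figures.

1 kip = 4448.22 newtons.
So 0.04448 × 4448.22 ≈ 197.9 N.

197.9 newtons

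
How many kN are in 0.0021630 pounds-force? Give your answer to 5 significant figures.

9.6215 × 10^-6 kN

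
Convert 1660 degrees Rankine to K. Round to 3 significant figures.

°R = K × 9/5.
Applying the formula gives 922 K.

922 kelvins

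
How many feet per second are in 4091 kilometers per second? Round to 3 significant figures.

1 km/s = 3280.84 feet per second.
So 4091 × 3280.84 ≈ 1.34e+7 ft/s.

1.34e+7 feet per second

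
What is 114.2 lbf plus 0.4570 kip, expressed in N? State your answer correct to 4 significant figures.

2541 newtons

114.2 lbf = 507.987 N and 0.4570 kip = 2032.84 N.
507.987 + 2032.84 ≈ 2541 N.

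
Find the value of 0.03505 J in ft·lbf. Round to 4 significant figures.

0.02585 ft·lbf

1 J = 0.737562 ft·lbf.
Then 0.03505 × 0.737562 ≈ 0.02585 ft·lbf.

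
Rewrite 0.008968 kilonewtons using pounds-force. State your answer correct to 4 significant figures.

2.016 lbf

1 kilonewton = 224.809 pounds-force.
So 0.008968 × 224.809 ≈ 2.016 lbf.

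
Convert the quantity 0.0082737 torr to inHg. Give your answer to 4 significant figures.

1 torr = 0.0393701 inches of mercury.
Thus 0.0082737 × 0.0393701 ≈ 0.0003257 inHg.

0.0003257 inches of mercury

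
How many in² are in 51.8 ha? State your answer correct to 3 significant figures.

8.03 × 10^8 square inches

1 ha = 1.55000 × 10^7 in².
Thus 51.8 × 1.55000 × 10^7 ≈ 8.03 × 10^8 in².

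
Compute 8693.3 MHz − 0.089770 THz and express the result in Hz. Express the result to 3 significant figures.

8693.3 MHz = 8.69330e+9 Hz and 0.089770 THz = 8.97700e+10 Hz.
8.69330e+9 − 8.97700e+10 ≈ -8.11e+10 Hz.

-8.11e+10 hertz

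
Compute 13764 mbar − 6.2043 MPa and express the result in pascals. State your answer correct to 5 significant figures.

13764 mbar = 1.37640e+6 Pa and 6.2043 MPa = 6.20430e+6 Pa.
1.37640e+6 − 6.20430e+6 ≈ -4.8279e+6 Pa.

-4.8279e+6 Pa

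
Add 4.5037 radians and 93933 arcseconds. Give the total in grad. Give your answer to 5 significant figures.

4.5037 rad = 286.714 grad and 93933 arcsec = 28.9917 grad.
286.714 + 28.9917 ≈ 315.71 grad.

315.71 grad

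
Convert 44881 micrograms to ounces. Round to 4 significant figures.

1 μg = 3.52740e-8 ounces.
Then 44881 × 3.52740e-8 ≈ 0.001583 oz.

0.001583 oz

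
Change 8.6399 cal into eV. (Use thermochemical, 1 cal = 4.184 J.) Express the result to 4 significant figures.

2.256 × 10^20 electronvolts

1 calorie = 2.61145 × 10^19 eV.
Then 8.6399 × 2.61145 × 10^19 ≈ 2.256 × 10^20 eV.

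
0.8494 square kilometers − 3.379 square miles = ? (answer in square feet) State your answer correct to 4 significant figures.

-8.506e+7 ft²

0.8494 km² = 9.14287e+6 ft² and 3.379 mi² = 9.42011e+7 ft².
9.14287e+6 − 9.42011e+7 ≈ -8.506e+7 ft².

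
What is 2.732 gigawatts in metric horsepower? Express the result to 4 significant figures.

3.714 × 10^6 metric horsepower

1 GW = 1.35962 × 10^6 metric horsepower.
Thus 2.732 × 1.35962 × 10^6 ≈ 3.714 × 10^6 PS.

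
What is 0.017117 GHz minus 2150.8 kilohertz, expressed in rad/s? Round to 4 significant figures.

0.017117 GHz = 1.07549e+8 rad/s and 2150.8 kHz = 1.35139e+7 rad/s.
1.07549e+8 − 1.35139e+7 ≈ 9.404e+7 rad/s.

9.404e+7 rad/s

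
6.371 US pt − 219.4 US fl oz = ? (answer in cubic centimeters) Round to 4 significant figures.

-3474 cm³

6.371 US pt = 3014.61 cm³ and 219.4 US fl oz = 6488.43 cm³.
3014.61 − 6488.43 ≈ -3474 cm³.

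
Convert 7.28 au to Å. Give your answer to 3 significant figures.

1.09e+22 angstroms

1 au = 1.49598e+21 Å.
Thus 7.28 × 1.49598e+21 ≈ 1.09e+22 Å.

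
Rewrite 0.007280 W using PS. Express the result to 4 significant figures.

9.898e-6 PS

1 watt = 0.00135962 PS.
0.007280 × 0.00135962 ≈ 9.898e-6 PS.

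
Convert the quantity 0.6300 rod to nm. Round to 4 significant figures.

3.168 × 10^9 nm

1 rod = 5.02920 × 10^9 nanometers.
0.6300 × 5.02920 × 10^9 ≈ 3.168 × 10^9 nm.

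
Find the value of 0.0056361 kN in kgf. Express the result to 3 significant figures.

0.575 kgf

1 kN = 101.972 kgf.
Thus 0.0056361 × 101.972 ≈ 0.575 kgf.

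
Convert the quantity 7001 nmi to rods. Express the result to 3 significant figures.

2.58e+6 rods

1 nautical mile = 368.249 rod.
Then 7001 × 368.249 ≈ 2.58e+6 rod.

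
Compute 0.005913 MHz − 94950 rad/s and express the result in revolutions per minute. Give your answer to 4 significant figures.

-551900 rpm

0.005913 MHz = 354780 rpm and 94950 rad/s = 906706 rpm.
354780 − 906706 ≈ -551900 rpm.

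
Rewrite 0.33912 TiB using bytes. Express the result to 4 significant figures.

3.729 × 10^11 B

1 tebibyte = 1.09951 × 10^12 bytes.
Thus 0.33912 × 1.09951 × 10^12 ≈ 3.729 × 10^11 B.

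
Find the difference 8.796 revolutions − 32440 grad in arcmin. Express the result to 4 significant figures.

-1.562 × 10^6 arcmin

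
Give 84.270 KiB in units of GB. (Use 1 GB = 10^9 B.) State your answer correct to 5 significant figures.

1 kibibyte = 1.02400 × 10^-6 GB.
84.270 × 1.02400 × 10^-6 ≈ 8.6292 × 10^-5 GB.

8.6292 × 10^-5 GB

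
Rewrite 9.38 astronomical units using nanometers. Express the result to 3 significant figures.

1.40 × 10^21 nanometers

1 au = 1.49598 × 10^20 nm.
Then 9.38 × 1.49598 × 10^20 ≈ 1.40 × 10^21 nm.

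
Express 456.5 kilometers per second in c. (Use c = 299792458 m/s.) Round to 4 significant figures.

0.001523 c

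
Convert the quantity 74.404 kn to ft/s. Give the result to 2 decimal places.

1 knot = 1.68781 ft/s.
74.404 × 1.68781 ≈ 125.58 ft/s.

125.58 ft/s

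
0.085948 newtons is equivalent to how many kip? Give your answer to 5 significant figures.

1 N = 0.000224809 kips.
So 0.085948 × 0.000224809 ≈ 1.9322 × 10^-5 kip.

1.9322 × 10^-5 kip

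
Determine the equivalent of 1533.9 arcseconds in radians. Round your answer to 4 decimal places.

0.0074 radians

1 arcsec = 4.84814 × 10^-6 radians.
Thus 1533.9 × 4.84814 × 10^-6 ≈ 0.0074 rad.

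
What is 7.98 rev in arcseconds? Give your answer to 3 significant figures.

1.03 × 10^7 arcseconds

1 revolution = 1.29600 × 10^6 arcsec.
Thus 7.98 × 1.29600 × 10^6 ≈ 1.03 × 10^7 arcsec.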